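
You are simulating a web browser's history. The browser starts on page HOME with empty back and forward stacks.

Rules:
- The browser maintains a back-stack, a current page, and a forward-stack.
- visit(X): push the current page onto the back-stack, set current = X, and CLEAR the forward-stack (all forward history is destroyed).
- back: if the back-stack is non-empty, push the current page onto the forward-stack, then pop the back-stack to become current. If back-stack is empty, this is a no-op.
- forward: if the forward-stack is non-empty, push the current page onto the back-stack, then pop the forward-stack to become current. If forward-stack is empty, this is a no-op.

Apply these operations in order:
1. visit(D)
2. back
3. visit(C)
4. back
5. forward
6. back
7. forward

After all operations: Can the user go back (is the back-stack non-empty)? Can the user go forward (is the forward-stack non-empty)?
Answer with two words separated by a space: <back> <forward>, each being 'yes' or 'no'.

Answer: yes no

Derivation:
After 1 (visit(D)): cur=D back=1 fwd=0
After 2 (back): cur=HOME back=0 fwd=1
After 3 (visit(C)): cur=C back=1 fwd=0
After 4 (back): cur=HOME back=0 fwd=1
After 5 (forward): cur=C back=1 fwd=0
After 6 (back): cur=HOME back=0 fwd=1
After 7 (forward): cur=C back=1 fwd=0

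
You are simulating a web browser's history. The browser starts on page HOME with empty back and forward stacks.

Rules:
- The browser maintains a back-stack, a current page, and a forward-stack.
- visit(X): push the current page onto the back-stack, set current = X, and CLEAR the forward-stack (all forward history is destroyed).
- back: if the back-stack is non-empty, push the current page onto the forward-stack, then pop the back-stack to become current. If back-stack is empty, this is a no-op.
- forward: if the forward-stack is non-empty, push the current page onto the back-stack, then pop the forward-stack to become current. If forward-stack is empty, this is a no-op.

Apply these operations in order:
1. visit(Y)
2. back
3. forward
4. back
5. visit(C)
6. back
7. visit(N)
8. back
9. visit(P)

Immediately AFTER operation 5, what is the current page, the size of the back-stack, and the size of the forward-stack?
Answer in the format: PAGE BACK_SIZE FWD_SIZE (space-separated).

After 1 (visit(Y)): cur=Y back=1 fwd=0
After 2 (back): cur=HOME back=0 fwd=1
After 3 (forward): cur=Y back=1 fwd=0
After 4 (back): cur=HOME back=0 fwd=1
After 5 (visit(C)): cur=C back=1 fwd=0

C 1 0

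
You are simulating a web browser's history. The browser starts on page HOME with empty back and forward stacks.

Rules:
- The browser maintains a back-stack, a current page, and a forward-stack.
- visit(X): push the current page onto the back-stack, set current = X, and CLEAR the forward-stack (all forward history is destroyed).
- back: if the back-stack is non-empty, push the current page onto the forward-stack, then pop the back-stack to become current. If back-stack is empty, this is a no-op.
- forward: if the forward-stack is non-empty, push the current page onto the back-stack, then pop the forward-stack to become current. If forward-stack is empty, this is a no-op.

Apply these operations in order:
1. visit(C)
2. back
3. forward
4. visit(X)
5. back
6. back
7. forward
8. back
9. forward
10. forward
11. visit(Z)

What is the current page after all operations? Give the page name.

Answer: Z

Derivation:
After 1 (visit(C)): cur=C back=1 fwd=0
After 2 (back): cur=HOME back=0 fwd=1
After 3 (forward): cur=C back=1 fwd=0
After 4 (visit(X)): cur=X back=2 fwd=0
After 5 (back): cur=C back=1 fwd=1
After 6 (back): cur=HOME back=0 fwd=2
After 7 (forward): cur=C back=1 fwd=1
After 8 (back): cur=HOME back=0 fwd=2
After 9 (forward): cur=C back=1 fwd=1
After 10 (forward): cur=X back=2 fwd=0
After 11 (visit(Z)): cur=Z back=3 fwd=0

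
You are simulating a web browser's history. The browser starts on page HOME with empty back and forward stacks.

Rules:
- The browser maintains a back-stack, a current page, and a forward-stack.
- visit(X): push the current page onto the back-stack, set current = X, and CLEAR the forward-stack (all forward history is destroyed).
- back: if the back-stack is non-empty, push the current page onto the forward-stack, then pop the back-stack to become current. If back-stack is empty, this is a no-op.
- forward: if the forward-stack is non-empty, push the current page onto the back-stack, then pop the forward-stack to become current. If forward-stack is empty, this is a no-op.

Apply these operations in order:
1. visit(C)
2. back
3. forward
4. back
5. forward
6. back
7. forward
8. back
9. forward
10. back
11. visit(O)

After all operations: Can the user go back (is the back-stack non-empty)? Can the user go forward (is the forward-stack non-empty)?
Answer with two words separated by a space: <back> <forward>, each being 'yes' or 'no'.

After 1 (visit(C)): cur=C back=1 fwd=0
After 2 (back): cur=HOME back=0 fwd=1
After 3 (forward): cur=C back=1 fwd=0
After 4 (back): cur=HOME back=0 fwd=1
After 5 (forward): cur=C back=1 fwd=0
After 6 (back): cur=HOME back=0 fwd=1
After 7 (forward): cur=C back=1 fwd=0
After 8 (back): cur=HOME back=0 fwd=1
After 9 (forward): cur=C back=1 fwd=0
After 10 (back): cur=HOME back=0 fwd=1
After 11 (visit(O)): cur=O back=1 fwd=0

Answer: yes no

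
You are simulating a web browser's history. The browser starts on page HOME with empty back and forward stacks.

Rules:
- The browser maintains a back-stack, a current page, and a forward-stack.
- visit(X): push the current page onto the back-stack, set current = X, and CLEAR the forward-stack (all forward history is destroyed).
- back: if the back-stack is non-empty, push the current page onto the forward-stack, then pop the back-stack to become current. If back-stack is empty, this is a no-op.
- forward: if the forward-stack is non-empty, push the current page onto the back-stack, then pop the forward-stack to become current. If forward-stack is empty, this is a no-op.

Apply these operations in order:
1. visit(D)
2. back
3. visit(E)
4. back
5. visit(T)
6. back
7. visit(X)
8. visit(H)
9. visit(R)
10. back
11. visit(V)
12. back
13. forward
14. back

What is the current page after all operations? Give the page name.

Answer: H

Derivation:
After 1 (visit(D)): cur=D back=1 fwd=0
After 2 (back): cur=HOME back=0 fwd=1
After 3 (visit(E)): cur=E back=1 fwd=0
After 4 (back): cur=HOME back=0 fwd=1
After 5 (visit(T)): cur=T back=1 fwd=0
After 6 (back): cur=HOME back=0 fwd=1
After 7 (visit(X)): cur=X back=1 fwd=0
After 8 (visit(H)): cur=H back=2 fwd=0
After 9 (visit(R)): cur=R back=3 fwd=0
After 10 (back): cur=H back=2 fwd=1
After 11 (visit(V)): cur=V back=3 fwd=0
After 12 (back): cur=H back=2 fwd=1
After 13 (forward): cur=V back=3 fwd=0
After 14 (back): cur=H back=2 fwd=1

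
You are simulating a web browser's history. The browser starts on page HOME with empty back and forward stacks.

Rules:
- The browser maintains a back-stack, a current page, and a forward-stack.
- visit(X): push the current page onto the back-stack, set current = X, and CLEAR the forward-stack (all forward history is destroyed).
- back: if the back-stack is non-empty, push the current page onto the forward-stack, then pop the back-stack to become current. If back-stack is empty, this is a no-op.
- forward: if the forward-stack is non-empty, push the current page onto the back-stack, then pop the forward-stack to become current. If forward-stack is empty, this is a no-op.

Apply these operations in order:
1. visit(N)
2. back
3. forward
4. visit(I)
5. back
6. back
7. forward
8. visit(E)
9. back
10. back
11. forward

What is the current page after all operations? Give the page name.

After 1 (visit(N)): cur=N back=1 fwd=0
After 2 (back): cur=HOME back=0 fwd=1
After 3 (forward): cur=N back=1 fwd=0
After 4 (visit(I)): cur=I back=2 fwd=0
After 5 (back): cur=N back=1 fwd=1
After 6 (back): cur=HOME back=0 fwd=2
After 7 (forward): cur=N back=1 fwd=1
After 8 (visit(E)): cur=E back=2 fwd=0
After 9 (back): cur=N back=1 fwd=1
After 10 (back): cur=HOME back=0 fwd=2
After 11 (forward): cur=N back=1 fwd=1

Answer: N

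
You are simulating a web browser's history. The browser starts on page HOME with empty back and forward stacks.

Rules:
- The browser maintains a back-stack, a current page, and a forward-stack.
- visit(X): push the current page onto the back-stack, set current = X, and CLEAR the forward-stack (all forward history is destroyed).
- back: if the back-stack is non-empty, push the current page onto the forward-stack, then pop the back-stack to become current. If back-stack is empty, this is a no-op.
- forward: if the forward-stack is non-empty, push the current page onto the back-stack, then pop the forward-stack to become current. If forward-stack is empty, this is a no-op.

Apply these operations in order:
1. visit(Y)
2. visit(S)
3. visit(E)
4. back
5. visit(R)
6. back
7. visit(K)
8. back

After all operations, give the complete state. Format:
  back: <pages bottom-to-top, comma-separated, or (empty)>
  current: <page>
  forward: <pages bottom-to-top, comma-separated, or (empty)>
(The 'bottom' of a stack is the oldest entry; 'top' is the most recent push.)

Answer: back: HOME,Y
current: S
forward: K

Derivation:
After 1 (visit(Y)): cur=Y back=1 fwd=0
After 2 (visit(S)): cur=S back=2 fwd=0
After 3 (visit(E)): cur=E back=3 fwd=0
After 4 (back): cur=S back=2 fwd=1
After 5 (visit(R)): cur=R back=3 fwd=0
After 6 (back): cur=S back=2 fwd=1
After 7 (visit(K)): cur=K back=3 fwd=0
After 8 (back): cur=S back=2 fwd=1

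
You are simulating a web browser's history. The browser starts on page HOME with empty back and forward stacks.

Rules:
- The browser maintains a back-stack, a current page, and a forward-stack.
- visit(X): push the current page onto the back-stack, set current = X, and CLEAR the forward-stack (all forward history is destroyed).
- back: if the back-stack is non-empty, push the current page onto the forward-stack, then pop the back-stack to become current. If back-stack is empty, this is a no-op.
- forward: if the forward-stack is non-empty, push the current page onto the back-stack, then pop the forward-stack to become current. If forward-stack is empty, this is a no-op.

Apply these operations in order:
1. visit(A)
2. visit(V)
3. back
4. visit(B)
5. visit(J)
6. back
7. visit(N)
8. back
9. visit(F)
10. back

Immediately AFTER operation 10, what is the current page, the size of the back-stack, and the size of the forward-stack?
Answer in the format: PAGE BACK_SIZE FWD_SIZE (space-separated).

After 1 (visit(A)): cur=A back=1 fwd=0
After 2 (visit(V)): cur=V back=2 fwd=0
After 3 (back): cur=A back=1 fwd=1
After 4 (visit(B)): cur=B back=2 fwd=0
After 5 (visit(J)): cur=J back=3 fwd=0
After 6 (back): cur=B back=2 fwd=1
After 7 (visit(N)): cur=N back=3 fwd=0
After 8 (back): cur=B back=2 fwd=1
After 9 (visit(F)): cur=F back=3 fwd=0
After 10 (back): cur=B back=2 fwd=1

B 2 1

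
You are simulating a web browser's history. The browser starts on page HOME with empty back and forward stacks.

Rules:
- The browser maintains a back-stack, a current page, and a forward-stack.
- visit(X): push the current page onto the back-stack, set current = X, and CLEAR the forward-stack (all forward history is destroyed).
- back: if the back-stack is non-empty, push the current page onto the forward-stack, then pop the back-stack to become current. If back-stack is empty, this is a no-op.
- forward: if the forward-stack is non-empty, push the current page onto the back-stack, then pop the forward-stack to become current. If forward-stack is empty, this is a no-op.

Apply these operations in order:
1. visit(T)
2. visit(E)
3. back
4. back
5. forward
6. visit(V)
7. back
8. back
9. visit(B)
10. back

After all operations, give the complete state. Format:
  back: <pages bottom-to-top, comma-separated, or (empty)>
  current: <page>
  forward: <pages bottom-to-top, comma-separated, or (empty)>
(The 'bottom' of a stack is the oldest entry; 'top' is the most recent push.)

After 1 (visit(T)): cur=T back=1 fwd=0
After 2 (visit(E)): cur=E back=2 fwd=0
After 3 (back): cur=T back=1 fwd=1
After 4 (back): cur=HOME back=0 fwd=2
After 5 (forward): cur=T back=1 fwd=1
After 6 (visit(V)): cur=V back=2 fwd=0
After 7 (back): cur=T back=1 fwd=1
After 8 (back): cur=HOME back=0 fwd=2
After 9 (visit(B)): cur=B back=1 fwd=0
After 10 (back): cur=HOME back=0 fwd=1

Answer: back: (empty)
current: HOME
forward: B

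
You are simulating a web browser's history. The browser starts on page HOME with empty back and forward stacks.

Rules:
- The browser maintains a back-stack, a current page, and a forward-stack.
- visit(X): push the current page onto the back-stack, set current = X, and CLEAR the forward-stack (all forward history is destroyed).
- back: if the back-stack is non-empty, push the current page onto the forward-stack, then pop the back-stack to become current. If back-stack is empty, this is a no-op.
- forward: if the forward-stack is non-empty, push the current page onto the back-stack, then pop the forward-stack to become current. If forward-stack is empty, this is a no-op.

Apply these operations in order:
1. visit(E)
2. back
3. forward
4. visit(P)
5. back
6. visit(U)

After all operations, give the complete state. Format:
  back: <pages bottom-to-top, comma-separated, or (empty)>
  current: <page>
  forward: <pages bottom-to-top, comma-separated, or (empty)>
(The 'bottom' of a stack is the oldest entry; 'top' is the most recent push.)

Answer: back: HOME,E
current: U
forward: (empty)

Derivation:
After 1 (visit(E)): cur=E back=1 fwd=0
After 2 (back): cur=HOME back=0 fwd=1
After 3 (forward): cur=E back=1 fwd=0
After 4 (visit(P)): cur=P back=2 fwd=0
After 5 (back): cur=E back=1 fwd=1
After 6 (visit(U)): cur=U back=2 fwd=0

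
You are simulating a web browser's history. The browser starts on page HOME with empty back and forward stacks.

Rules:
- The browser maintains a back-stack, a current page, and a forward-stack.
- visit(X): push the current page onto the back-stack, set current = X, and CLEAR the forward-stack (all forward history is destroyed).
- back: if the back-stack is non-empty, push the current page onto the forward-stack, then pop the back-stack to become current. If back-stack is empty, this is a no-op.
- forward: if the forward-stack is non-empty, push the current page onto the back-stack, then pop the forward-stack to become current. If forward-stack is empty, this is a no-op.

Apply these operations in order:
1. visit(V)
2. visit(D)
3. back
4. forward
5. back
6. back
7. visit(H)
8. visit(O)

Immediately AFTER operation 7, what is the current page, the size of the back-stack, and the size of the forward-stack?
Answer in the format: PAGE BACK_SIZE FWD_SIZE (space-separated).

After 1 (visit(V)): cur=V back=1 fwd=0
After 2 (visit(D)): cur=D back=2 fwd=0
After 3 (back): cur=V back=1 fwd=1
After 4 (forward): cur=D back=2 fwd=0
After 5 (back): cur=V back=1 fwd=1
After 6 (back): cur=HOME back=0 fwd=2
After 7 (visit(H)): cur=H back=1 fwd=0

H 1 0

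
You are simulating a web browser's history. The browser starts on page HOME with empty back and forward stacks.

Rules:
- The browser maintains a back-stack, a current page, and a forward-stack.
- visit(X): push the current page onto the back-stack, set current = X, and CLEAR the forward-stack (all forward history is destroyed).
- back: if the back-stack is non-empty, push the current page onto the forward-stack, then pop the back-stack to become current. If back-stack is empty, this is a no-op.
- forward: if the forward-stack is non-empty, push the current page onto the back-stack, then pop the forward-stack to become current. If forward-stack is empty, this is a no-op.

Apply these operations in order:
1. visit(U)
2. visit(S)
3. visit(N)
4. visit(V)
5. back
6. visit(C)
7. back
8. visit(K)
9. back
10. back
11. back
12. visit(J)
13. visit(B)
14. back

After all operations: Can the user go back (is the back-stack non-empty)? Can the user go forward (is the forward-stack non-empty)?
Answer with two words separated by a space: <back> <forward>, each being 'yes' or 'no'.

Answer: yes yes

Derivation:
After 1 (visit(U)): cur=U back=1 fwd=0
After 2 (visit(S)): cur=S back=2 fwd=0
After 3 (visit(N)): cur=N back=3 fwd=0
After 4 (visit(V)): cur=V back=4 fwd=0
After 5 (back): cur=N back=3 fwd=1
After 6 (visit(C)): cur=C back=4 fwd=0
After 7 (back): cur=N back=3 fwd=1
After 8 (visit(K)): cur=K back=4 fwd=0
After 9 (back): cur=N back=3 fwd=1
After 10 (back): cur=S back=2 fwd=2
After 11 (back): cur=U back=1 fwd=3
After 12 (visit(J)): cur=J back=2 fwd=0
After 13 (visit(B)): cur=B back=3 fwd=0
After 14 (back): cur=J back=2 fwd=1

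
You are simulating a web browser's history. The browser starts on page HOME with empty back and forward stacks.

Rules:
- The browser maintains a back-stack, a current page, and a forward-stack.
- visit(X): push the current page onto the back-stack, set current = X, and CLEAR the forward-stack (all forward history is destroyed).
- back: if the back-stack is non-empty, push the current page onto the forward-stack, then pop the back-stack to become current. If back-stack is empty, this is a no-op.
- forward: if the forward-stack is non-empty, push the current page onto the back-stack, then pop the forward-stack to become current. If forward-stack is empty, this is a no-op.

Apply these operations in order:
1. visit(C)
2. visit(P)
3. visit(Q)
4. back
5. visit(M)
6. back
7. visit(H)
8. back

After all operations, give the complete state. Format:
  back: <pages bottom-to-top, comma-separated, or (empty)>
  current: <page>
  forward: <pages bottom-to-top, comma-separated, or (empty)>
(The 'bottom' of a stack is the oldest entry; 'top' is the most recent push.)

Answer: back: HOME,C
current: P
forward: H

Derivation:
After 1 (visit(C)): cur=C back=1 fwd=0
After 2 (visit(P)): cur=P back=2 fwd=0
After 3 (visit(Q)): cur=Q back=3 fwd=0
After 4 (back): cur=P back=2 fwd=1
After 5 (visit(M)): cur=M back=3 fwd=0
After 6 (back): cur=P back=2 fwd=1
After 7 (visit(H)): cur=H back=3 fwd=0
After 8 (back): cur=P back=2 fwd=1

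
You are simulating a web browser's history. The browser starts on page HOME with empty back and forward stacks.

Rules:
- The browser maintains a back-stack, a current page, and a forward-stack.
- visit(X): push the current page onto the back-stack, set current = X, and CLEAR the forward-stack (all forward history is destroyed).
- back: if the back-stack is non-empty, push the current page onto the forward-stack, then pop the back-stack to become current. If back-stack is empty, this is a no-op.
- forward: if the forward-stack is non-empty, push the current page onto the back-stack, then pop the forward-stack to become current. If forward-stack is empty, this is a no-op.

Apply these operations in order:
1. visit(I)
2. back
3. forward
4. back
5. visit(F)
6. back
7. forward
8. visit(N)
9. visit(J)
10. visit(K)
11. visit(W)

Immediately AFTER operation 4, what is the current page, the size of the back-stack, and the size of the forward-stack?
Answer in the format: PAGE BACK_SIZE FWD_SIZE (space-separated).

After 1 (visit(I)): cur=I back=1 fwd=0
After 2 (back): cur=HOME back=0 fwd=1
After 3 (forward): cur=I back=1 fwd=0
After 4 (back): cur=HOME back=0 fwd=1

HOME 0 1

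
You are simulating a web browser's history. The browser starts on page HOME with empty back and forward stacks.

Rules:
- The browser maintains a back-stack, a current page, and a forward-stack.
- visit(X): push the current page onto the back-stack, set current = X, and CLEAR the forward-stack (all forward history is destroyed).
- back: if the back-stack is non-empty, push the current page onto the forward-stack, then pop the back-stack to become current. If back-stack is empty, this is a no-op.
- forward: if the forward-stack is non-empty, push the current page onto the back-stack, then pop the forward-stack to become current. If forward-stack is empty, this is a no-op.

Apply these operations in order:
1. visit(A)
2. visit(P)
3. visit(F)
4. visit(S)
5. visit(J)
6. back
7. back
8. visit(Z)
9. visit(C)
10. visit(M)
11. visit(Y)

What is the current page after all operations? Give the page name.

Answer: Y

Derivation:
After 1 (visit(A)): cur=A back=1 fwd=0
After 2 (visit(P)): cur=P back=2 fwd=0
After 3 (visit(F)): cur=F back=3 fwd=0
After 4 (visit(S)): cur=S back=4 fwd=0
After 5 (visit(J)): cur=J back=5 fwd=0
After 6 (back): cur=S back=4 fwd=1
After 7 (back): cur=F back=3 fwd=2
After 8 (visit(Z)): cur=Z back=4 fwd=0
After 9 (visit(C)): cur=C back=5 fwd=0
After 10 (visit(M)): cur=M back=6 fwd=0
After 11 (visit(Y)): cur=Y back=7 fwd=0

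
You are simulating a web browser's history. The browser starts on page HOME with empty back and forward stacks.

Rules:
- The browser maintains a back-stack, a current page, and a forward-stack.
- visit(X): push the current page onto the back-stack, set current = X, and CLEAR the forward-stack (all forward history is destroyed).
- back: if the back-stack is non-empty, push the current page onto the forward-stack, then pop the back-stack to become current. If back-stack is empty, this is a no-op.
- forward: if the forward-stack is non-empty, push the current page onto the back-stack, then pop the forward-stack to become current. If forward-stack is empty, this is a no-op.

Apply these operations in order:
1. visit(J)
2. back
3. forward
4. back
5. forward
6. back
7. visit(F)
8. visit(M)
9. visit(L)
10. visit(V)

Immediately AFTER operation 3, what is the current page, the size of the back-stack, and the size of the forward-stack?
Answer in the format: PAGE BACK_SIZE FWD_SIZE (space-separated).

After 1 (visit(J)): cur=J back=1 fwd=0
After 2 (back): cur=HOME back=0 fwd=1
After 3 (forward): cur=J back=1 fwd=0

J 1 0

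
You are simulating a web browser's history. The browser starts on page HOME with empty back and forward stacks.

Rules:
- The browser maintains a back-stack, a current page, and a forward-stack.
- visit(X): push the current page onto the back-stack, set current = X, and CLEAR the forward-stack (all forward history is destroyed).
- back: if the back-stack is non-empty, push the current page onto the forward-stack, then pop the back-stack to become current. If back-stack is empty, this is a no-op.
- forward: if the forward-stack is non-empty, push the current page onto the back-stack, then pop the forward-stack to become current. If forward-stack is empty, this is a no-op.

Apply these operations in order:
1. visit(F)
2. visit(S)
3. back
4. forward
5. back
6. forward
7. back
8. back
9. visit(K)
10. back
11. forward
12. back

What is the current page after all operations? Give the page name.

Answer: HOME

Derivation:
After 1 (visit(F)): cur=F back=1 fwd=0
After 2 (visit(S)): cur=S back=2 fwd=0
After 3 (back): cur=F back=1 fwd=1
After 4 (forward): cur=S back=2 fwd=0
After 5 (back): cur=F back=1 fwd=1
After 6 (forward): cur=S back=2 fwd=0
After 7 (back): cur=F back=1 fwd=1
After 8 (back): cur=HOME back=0 fwd=2
After 9 (visit(K)): cur=K back=1 fwd=0
After 10 (back): cur=HOME back=0 fwd=1
After 11 (forward): cur=K back=1 fwd=0
After 12 (back): cur=HOME back=0 fwd=1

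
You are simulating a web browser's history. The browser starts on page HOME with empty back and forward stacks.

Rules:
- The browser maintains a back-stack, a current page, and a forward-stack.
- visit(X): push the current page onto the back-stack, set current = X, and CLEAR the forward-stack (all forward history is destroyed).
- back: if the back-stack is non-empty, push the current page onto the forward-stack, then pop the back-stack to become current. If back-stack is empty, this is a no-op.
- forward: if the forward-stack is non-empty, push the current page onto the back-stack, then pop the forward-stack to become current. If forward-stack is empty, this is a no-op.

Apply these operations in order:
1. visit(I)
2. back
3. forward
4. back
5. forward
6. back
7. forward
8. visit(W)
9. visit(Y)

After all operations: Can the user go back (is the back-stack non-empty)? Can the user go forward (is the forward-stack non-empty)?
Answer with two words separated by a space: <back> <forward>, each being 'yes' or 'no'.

After 1 (visit(I)): cur=I back=1 fwd=0
After 2 (back): cur=HOME back=0 fwd=1
After 3 (forward): cur=I back=1 fwd=0
After 4 (back): cur=HOME back=0 fwd=1
After 5 (forward): cur=I back=1 fwd=0
After 6 (back): cur=HOME back=0 fwd=1
After 7 (forward): cur=I back=1 fwd=0
After 8 (visit(W)): cur=W back=2 fwd=0
After 9 (visit(Y)): cur=Y back=3 fwd=0

Answer: yes no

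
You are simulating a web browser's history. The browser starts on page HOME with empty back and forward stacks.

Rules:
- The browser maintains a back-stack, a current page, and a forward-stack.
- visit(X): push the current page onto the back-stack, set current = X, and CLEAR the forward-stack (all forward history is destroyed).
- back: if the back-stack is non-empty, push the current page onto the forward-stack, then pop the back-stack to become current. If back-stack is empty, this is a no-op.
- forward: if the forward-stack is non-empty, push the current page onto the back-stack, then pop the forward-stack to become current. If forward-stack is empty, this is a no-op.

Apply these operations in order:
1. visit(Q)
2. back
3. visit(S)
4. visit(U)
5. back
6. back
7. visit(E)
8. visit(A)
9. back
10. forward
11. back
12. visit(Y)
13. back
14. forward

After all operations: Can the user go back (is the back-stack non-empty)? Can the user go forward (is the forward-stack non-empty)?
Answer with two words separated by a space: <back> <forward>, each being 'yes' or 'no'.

Answer: yes no

Derivation:
After 1 (visit(Q)): cur=Q back=1 fwd=0
After 2 (back): cur=HOME back=0 fwd=1
After 3 (visit(S)): cur=S back=1 fwd=0
After 4 (visit(U)): cur=U back=2 fwd=0
After 5 (back): cur=S back=1 fwd=1
After 6 (back): cur=HOME back=0 fwd=2
After 7 (visit(E)): cur=E back=1 fwd=0
After 8 (visit(A)): cur=A back=2 fwd=0
After 9 (back): cur=E back=1 fwd=1
After 10 (forward): cur=A back=2 fwd=0
After 11 (back): cur=E back=1 fwd=1
After 12 (visit(Y)): cur=Y back=2 fwd=0
After 13 (back): cur=E back=1 fwd=1
After 14 (forward): cur=Y back=2 fwd=0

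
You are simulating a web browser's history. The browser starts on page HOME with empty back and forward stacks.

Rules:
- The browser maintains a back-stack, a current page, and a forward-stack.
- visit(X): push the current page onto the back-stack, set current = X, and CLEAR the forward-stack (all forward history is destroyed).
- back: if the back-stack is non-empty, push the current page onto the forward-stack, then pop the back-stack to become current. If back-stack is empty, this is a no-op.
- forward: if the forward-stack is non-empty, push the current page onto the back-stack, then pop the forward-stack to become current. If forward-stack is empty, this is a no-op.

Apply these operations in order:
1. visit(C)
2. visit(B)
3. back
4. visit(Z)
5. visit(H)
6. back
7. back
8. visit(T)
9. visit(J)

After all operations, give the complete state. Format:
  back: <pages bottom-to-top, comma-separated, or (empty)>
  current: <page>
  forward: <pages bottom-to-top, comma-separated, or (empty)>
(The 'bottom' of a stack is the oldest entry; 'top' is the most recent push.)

Answer: back: HOME,C,T
current: J
forward: (empty)

Derivation:
After 1 (visit(C)): cur=C back=1 fwd=0
After 2 (visit(B)): cur=B back=2 fwd=0
After 3 (back): cur=C back=1 fwd=1
After 4 (visit(Z)): cur=Z back=2 fwd=0
After 5 (visit(H)): cur=H back=3 fwd=0
After 6 (back): cur=Z back=2 fwd=1
After 7 (back): cur=C back=1 fwd=2
After 8 (visit(T)): cur=T back=2 fwd=0
After 9 (visit(J)): cur=J back=3 fwd=0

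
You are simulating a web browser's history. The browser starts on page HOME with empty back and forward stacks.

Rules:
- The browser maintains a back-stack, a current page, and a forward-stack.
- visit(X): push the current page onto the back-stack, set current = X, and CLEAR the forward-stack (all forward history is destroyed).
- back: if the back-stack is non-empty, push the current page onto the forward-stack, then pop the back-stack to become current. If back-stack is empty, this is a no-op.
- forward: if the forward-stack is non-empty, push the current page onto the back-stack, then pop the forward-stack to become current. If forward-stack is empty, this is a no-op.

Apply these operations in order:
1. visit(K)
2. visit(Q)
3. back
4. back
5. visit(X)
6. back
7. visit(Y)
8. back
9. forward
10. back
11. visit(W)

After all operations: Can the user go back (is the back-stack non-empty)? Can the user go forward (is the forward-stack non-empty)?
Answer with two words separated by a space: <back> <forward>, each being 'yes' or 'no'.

Answer: yes no

Derivation:
After 1 (visit(K)): cur=K back=1 fwd=0
After 2 (visit(Q)): cur=Q back=2 fwd=0
After 3 (back): cur=K back=1 fwd=1
After 4 (back): cur=HOME back=0 fwd=2
After 5 (visit(X)): cur=X back=1 fwd=0
After 6 (back): cur=HOME back=0 fwd=1
After 7 (visit(Y)): cur=Y back=1 fwd=0
After 8 (back): cur=HOME back=0 fwd=1
After 9 (forward): cur=Y back=1 fwd=0
After 10 (back): cur=HOME back=0 fwd=1
After 11 (visit(W)): cur=W back=1 fwd=0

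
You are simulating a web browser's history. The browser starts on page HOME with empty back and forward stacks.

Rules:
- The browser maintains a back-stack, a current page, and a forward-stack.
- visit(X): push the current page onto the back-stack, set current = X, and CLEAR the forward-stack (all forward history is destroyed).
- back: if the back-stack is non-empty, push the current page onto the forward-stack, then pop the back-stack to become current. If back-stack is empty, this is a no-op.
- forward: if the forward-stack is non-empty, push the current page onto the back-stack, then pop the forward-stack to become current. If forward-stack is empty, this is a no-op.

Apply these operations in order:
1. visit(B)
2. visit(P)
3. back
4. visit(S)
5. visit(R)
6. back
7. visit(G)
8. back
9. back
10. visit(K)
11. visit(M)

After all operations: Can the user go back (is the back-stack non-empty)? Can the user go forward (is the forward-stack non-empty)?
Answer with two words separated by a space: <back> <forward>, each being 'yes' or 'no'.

Answer: yes no

Derivation:
After 1 (visit(B)): cur=B back=1 fwd=0
After 2 (visit(P)): cur=P back=2 fwd=0
After 3 (back): cur=B back=1 fwd=1
After 4 (visit(S)): cur=S back=2 fwd=0
After 5 (visit(R)): cur=R back=3 fwd=0
After 6 (back): cur=S back=2 fwd=1
After 7 (visit(G)): cur=G back=3 fwd=0
After 8 (back): cur=S back=2 fwd=1
After 9 (back): cur=B back=1 fwd=2
After 10 (visit(K)): cur=K back=2 fwd=0
After 11 (visit(M)): cur=M back=3 fwd=0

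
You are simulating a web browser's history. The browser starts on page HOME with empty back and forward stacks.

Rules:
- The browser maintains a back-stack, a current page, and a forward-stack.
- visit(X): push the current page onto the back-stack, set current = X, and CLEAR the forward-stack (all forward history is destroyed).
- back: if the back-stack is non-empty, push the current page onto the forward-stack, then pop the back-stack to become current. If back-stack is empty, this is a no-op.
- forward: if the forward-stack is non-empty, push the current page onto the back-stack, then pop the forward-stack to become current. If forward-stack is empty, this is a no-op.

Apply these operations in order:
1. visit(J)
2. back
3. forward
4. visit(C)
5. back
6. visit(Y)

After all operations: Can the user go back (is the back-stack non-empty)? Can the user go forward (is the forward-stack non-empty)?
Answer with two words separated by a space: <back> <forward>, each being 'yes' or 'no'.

Answer: yes no

Derivation:
After 1 (visit(J)): cur=J back=1 fwd=0
After 2 (back): cur=HOME back=0 fwd=1
After 3 (forward): cur=J back=1 fwd=0
After 4 (visit(C)): cur=C back=2 fwd=0
After 5 (back): cur=J back=1 fwd=1
After 6 (visit(Y)): cur=Y back=2 fwd=0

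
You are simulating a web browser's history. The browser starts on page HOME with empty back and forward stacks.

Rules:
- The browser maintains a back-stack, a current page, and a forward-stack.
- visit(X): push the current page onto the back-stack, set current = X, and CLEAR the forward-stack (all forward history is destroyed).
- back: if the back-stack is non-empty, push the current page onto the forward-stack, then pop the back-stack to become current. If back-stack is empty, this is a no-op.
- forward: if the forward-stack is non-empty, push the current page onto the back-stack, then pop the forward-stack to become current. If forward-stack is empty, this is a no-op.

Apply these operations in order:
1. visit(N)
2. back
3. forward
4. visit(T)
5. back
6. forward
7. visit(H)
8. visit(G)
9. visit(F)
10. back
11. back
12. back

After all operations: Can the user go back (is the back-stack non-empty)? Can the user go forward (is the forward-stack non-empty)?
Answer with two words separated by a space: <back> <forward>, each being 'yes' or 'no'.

After 1 (visit(N)): cur=N back=1 fwd=0
After 2 (back): cur=HOME back=0 fwd=1
After 3 (forward): cur=N back=1 fwd=0
After 4 (visit(T)): cur=T back=2 fwd=0
After 5 (back): cur=N back=1 fwd=1
After 6 (forward): cur=T back=2 fwd=0
After 7 (visit(H)): cur=H back=3 fwd=0
After 8 (visit(G)): cur=G back=4 fwd=0
After 9 (visit(F)): cur=F back=5 fwd=0
After 10 (back): cur=G back=4 fwd=1
After 11 (back): cur=H back=3 fwd=2
After 12 (back): cur=T back=2 fwd=3

Answer: yes yes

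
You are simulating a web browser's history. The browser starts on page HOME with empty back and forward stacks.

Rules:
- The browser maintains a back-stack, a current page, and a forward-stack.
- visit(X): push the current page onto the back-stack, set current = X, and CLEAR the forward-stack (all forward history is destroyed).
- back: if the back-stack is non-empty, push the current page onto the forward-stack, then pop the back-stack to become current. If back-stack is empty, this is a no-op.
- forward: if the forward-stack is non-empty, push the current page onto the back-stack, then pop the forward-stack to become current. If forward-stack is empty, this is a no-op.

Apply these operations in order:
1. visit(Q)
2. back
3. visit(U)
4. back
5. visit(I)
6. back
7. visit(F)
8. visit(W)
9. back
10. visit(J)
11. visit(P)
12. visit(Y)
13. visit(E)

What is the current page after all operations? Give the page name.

After 1 (visit(Q)): cur=Q back=1 fwd=0
After 2 (back): cur=HOME back=0 fwd=1
After 3 (visit(U)): cur=U back=1 fwd=0
After 4 (back): cur=HOME back=0 fwd=1
After 5 (visit(I)): cur=I back=1 fwd=0
After 6 (back): cur=HOME back=0 fwd=1
After 7 (visit(F)): cur=F back=1 fwd=0
After 8 (visit(W)): cur=W back=2 fwd=0
After 9 (back): cur=F back=1 fwd=1
After 10 (visit(J)): cur=J back=2 fwd=0
After 11 (visit(P)): cur=P back=3 fwd=0
After 12 (visit(Y)): cur=Y back=4 fwd=0
After 13 (visit(E)): cur=E back=5 fwd=0

Answer: E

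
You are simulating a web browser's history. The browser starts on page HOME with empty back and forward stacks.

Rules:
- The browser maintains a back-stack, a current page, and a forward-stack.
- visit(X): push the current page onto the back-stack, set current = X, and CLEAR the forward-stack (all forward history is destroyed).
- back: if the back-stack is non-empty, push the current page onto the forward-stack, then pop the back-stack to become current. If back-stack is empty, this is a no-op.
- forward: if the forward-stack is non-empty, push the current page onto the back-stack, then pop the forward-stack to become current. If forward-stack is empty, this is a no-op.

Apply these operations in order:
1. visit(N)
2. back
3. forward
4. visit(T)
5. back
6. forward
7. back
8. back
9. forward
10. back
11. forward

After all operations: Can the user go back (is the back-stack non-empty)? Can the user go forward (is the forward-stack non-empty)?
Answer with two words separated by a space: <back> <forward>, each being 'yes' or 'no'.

After 1 (visit(N)): cur=N back=1 fwd=0
After 2 (back): cur=HOME back=0 fwd=1
After 3 (forward): cur=N back=1 fwd=0
After 4 (visit(T)): cur=T back=2 fwd=0
After 5 (back): cur=N back=1 fwd=1
After 6 (forward): cur=T back=2 fwd=0
After 7 (back): cur=N back=1 fwd=1
After 8 (back): cur=HOME back=0 fwd=2
After 9 (forward): cur=N back=1 fwd=1
After 10 (back): cur=HOME back=0 fwd=2
After 11 (forward): cur=N back=1 fwd=1

Answer: yes yes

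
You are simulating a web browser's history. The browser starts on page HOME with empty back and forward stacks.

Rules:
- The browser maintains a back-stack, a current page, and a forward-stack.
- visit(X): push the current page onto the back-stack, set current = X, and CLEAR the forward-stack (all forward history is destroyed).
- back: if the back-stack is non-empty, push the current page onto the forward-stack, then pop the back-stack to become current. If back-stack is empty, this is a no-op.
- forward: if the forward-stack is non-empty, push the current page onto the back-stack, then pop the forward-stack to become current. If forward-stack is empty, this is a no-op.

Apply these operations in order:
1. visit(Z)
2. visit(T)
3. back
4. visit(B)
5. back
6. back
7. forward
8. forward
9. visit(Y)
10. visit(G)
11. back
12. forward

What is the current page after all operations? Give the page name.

Answer: G

Derivation:
After 1 (visit(Z)): cur=Z back=1 fwd=0
After 2 (visit(T)): cur=T back=2 fwd=0
After 3 (back): cur=Z back=1 fwd=1
After 4 (visit(B)): cur=B back=2 fwd=0
After 5 (back): cur=Z back=1 fwd=1
After 6 (back): cur=HOME back=0 fwd=2
After 7 (forward): cur=Z back=1 fwd=1
After 8 (forward): cur=B back=2 fwd=0
After 9 (visit(Y)): cur=Y back=3 fwd=0
After 10 (visit(G)): cur=G back=4 fwd=0
After 11 (back): cur=Y back=3 fwd=1
After 12 (forward): cur=G back=4 fwd=0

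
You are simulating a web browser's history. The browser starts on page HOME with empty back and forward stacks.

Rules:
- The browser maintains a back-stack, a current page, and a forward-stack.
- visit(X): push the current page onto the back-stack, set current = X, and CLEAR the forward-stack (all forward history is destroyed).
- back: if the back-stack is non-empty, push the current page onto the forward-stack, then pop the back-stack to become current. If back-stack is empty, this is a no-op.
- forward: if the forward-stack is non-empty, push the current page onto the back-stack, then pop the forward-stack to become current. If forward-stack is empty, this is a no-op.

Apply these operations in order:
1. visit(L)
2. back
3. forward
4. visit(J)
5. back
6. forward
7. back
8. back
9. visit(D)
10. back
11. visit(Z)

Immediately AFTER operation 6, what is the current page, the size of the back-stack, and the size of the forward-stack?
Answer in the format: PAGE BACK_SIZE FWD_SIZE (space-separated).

After 1 (visit(L)): cur=L back=1 fwd=0
After 2 (back): cur=HOME back=0 fwd=1
After 3 (forward): cur=L back=1 fwd=0
After 4 (visit(J)): cur=J back=2 fwd=0
After 5 (back): cur=L back=1 fwd=1
After 6 (forward): cur=J back=2 fwd=0

J 2 0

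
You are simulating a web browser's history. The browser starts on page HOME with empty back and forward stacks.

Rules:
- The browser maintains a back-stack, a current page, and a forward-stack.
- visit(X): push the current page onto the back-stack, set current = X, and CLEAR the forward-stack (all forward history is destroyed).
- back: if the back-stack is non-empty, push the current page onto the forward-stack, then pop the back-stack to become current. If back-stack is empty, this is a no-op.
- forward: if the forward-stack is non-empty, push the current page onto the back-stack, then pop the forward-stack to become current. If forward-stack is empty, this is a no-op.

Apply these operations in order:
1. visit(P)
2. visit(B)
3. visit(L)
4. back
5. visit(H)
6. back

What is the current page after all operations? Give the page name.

After 1 (visit(P)): cur=P back=1 fwd=0
After 2 (visit(B)): cur=B back=2 fwd=0
After 3 (visit(L)): cur=L back=3 fwd=0
After 4 (back): cur=B back=2 fwd=1
After 5 (visit(H)): cur=H back=3 fwd=0
After 6 (back): cur=B back=2 fwd=1

Answer: B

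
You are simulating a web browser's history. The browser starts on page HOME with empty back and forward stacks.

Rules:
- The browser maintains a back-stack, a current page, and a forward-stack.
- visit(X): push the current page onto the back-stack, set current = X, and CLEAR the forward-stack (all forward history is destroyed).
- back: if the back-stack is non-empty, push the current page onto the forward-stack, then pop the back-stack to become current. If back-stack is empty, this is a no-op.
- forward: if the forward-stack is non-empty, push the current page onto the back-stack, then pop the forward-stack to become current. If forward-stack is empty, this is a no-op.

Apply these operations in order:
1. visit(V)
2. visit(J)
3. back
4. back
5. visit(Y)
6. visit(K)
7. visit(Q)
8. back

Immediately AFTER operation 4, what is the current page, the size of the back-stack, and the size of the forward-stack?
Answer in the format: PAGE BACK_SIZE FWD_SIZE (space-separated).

After 1 (visit(V)): cur=V back=1 fwd=0
After 2 (visit(J)): cur=J back=2 fwd=0
After 3 (back): cur=V back=1 fwd=1
After 4 (back): cur=HOME back=0 fwd=2

HOME 0 2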